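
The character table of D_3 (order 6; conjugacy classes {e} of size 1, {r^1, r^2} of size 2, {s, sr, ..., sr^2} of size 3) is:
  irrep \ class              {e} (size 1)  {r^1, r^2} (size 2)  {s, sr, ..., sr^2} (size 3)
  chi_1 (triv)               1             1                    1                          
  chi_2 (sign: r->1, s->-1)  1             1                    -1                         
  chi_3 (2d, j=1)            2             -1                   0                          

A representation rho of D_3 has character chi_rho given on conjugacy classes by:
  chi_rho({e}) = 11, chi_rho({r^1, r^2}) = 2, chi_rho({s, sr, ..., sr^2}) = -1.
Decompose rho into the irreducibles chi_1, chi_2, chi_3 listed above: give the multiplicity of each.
Multiplicities: chi_1: 2, chi_2: 3, chi_3: 3.

Argument: Use <chi_rho, chi> = (1/|G|) sum_C |C| * chi_rho(C) * conj(chi(C)) with |G| = 6 for each irreducible chi in the table:
  <chi_rho, chi_1> = (1/6)[1*(11)*conj(1) + 2*(2)*conj(1) + 3*(-1)*conj(1)]
      = (1/6)[(11) + (4) + (-3)] = 12/6 = 2
  <chi_rho, chi_2> = (1/6)[1*(11)*conj(1) + 2*(2)*conj(1) + 3*(-1)*conj(-1)]
      = (1/6)[(11) + (4) + (3)] = 18/6 = 3
  <chi_rho, chi_3> = (1/6)[1*(11)*conj(2) + 2*(2)*conj(-1) + 3*(-1)*conj(0)]
      = (1/6)[(22) + (-4) + (0)] = 18/6 = 3
Dimension check: dim(rho) = sum (mult * dim) = 2*1 + 3*1 + 3*2 = 11 = chi_rho(e) = 11.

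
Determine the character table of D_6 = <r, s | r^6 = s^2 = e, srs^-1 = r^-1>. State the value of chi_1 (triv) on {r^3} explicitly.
Conjugacy classes: {e} of size 1, {r^3} of size 1, {r^1, r^5} of size 2, {r^2, r^4} of size 2, {s, sr^2, ...} of size 3, {sr, sr^3, ...} of size 3.
Character table:
  irrep \ class              {e} (size 1)  {r^3} (size 1)  {r^1, r^5} (size 2)  {r^2, r^4} (size 2)  {s, sr^2, ...} (size 3)  {sr, sr^3, ...} (size 3)
  chi_1 (triv)               1             1               1                    1                    1                        1                       
  chi_2 (sign: r->1, s->-1)  1             1               1                    1                    -1                       -1                      
  chi_3 (r->-1, s->1)        1             -1              -1                   1                    1                        -1                      
  chi_4 (r->-1, s->-1)       1             -1              -1                   1                    -1                       1                       
  chi_5 (2d, j=1)            2             -2              1                    -1                   0                        0                       
  chi_6 (2d, j=2)            2             2               -1                   -1                   0                        0                       

Spot check: chi_1 (triv) on {r^3} = 1.

Derivation: D_6 has order 2*6 = 12 with 6 conjugacy classes, hence 6 irreducibles. Sum of squared dims 1 + 1 + 1 + 1 + 4 + 4 = 12 = |G|. Linear characters come from the abelianisation; the 2-dimensional irreps have character r^k -> 2*cos(2*pi*j*k/6), reflections -> 0.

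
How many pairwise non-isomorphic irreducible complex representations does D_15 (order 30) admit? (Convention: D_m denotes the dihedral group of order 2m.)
9

The number of irreducible complex representations of a finite group equals its number of conjugacy classes. D_15 has 9 conjugacy classes ((n+3)/2 for n odd), so D_15 (order 30) has exactly 9 irreducible complex representations.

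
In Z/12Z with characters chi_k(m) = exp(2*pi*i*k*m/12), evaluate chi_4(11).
chi_4(11) = zeta_12^44 = exp(-2*I*pi/3)

Details: chi_4(11) = zeta_12^(4*11) = zeta_12^44. Since zeta_12^12 = 1, this equals zeta_12^8 = exp(2*pi*i*8/12) = exp(-2*I*pi/3).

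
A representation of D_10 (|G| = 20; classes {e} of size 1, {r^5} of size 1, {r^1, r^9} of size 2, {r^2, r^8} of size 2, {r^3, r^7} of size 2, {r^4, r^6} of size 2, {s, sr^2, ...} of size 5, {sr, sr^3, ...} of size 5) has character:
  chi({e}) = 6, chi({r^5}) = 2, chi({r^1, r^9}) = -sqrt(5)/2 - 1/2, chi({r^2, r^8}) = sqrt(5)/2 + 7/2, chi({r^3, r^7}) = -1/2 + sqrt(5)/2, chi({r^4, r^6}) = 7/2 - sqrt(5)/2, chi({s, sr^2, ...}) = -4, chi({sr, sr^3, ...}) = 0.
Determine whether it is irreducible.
Not irreducible (reducible): <chi, chi> = 9 > 1.

Argument: <chi, chi> = (1/|G|) sum_C |C| * |chi(C)|^2 = (1/20)[1*|6|^2 + 1*|2|^2 + 2*|-sqrt(5)/2 - 1/2|^2 + 2*|sqrt(5)/2 + 7/2|^2 + 2*|-1/2 + sqrt(5)/2|^2 + 2*|7/2 - sqrt(5)/2|^2 + 5*|-4|^2 + 5*|0|^2]
  = (1/20)[(36) + (4) + (sqrt(5) + 3) + (7*sqrt(5) + 27) + (3 - sqrt(5)) + (27 - 7*sqrt(5)) + (80) + (0)] = 180/20 = 9.
A character is irreducible iff <chi, chi> = 1, so this representation is reducible.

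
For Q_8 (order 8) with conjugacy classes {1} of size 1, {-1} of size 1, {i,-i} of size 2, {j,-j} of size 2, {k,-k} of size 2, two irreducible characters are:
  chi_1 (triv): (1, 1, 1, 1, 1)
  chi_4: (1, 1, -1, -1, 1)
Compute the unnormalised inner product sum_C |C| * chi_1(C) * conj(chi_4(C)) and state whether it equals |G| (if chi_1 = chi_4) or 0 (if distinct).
Sum = 0; so <chi_1, chi_4> = 0 (distinct irreducibles are orthogonal).

Reasoning: Compute term by term over conjugacy classes (|C| * chi_1(C) * conj(chi_4(C))):
  1*(1)*conj(1) + 1*(1)*conj(1) + 2*(1)*conj(-1) + 2*(1)*conj(-1) + 2*(1)*conj(1)
  = (1) + (1) + (-2) + (-2) + (2)
  = 0.
Dividing by |G| = 8 gives 0/8 = 0, matching the row-orthogonality relation <chi_1, chi_4> = [chi_1 = chi_4].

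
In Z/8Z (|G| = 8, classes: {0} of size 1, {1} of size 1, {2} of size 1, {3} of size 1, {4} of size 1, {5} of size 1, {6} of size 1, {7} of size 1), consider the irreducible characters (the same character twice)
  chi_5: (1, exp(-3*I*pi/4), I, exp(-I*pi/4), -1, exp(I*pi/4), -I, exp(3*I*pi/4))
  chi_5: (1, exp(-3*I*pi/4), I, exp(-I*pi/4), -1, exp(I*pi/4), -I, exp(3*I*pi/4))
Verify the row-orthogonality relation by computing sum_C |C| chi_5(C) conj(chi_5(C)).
Sum = 8 = |G| = 8; so <chi_5, chi_5> = 1 (norm-1 confirms irreducibility).

Solution. Compute term by term over conjugacy classes (|C| * chi_5(C) * conj(chi_5(C))):
  1*(1)*conj(1) + 1*(exp(-3*I*pi/4))*conj(exp(-3*I*pi/4)) + 1*(I)*conj(I) + 1*(exp(-I*pi/4))*conj(exp(-I*pi/4)) + 1*(-1)*conj(-1) + 1*(exp(I*pi/4))*conj(exp(I*pi/4)) + 1*(-I)*conj(-I) + 1*(exp(3*I*pi/4))*conj(exp(3*I*pi/4))
  = (1) + (1) + (1) + (1) + (1) + (1) + (1) + (1)
  = 8.
(Exp terms are combined using exp(i*s)*conj(exp(i*t)) = exp(i*(s-t)), and sums of them are collapsed using the identity that for every m > 1 the m distinct m-th roots of unity sum to 0, e.g. 1 + exp(2*I*pi/3) + exp(-2*I*pi/3) = 0.)
Dividing by |G| = 8 gives 8/8 = 1, matching the row-orthogonality relation <chi_5, chi_5> = [chi_5 = chi_5].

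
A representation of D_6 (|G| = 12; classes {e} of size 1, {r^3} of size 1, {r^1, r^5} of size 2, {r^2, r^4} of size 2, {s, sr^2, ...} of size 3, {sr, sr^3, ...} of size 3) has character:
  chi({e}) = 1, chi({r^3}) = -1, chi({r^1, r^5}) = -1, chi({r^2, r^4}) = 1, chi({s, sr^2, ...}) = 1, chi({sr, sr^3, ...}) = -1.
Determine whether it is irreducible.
Irreducible: <chi, chi> = 1.

Derivation: <chi, chi> = (1/|G|) sum_C |C| * |chi(C)|^2 = (1/12)[1*|1|^2 + 1*|-1|^2 + 2*|-1|^2 + 2*|1|^2 + 3*|1|^2 + 3*|-1|^2]
  = (1/12)[(1) + (1) + (2) + (2) + (3) + (3)] = 12/12 = 1.
A character is irreducible iff <chi, chi> = 1, so this representation is irreducible.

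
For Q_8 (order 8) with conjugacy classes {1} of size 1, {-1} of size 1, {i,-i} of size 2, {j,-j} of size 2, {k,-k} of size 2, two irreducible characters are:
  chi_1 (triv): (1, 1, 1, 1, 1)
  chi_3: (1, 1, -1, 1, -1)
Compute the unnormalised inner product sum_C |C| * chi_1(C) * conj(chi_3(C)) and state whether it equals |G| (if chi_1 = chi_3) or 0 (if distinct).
Sum = 0; so <chi_1, chi_3> = 0 (distinct irreducibles are orthogonal).

Proof sketch: Compute term by term over conjugacy classes (|C| * chi_1(C) * conj(chi_3(C))):
  1*(1)*conj(1) + 1*(1)*conj(1) + 2*(1)*conj(-1) + 2*(1)*conj(1) + 2*(1)*conj(-1)
  = (1) + (1) + (-2) + (2) + (-2)
  = 0.
Dividing by |G| = 8 gives 0/8 = 0, matching the row-orthogonality relation <chi_1, chi_3> = [chi_1 = chi_3].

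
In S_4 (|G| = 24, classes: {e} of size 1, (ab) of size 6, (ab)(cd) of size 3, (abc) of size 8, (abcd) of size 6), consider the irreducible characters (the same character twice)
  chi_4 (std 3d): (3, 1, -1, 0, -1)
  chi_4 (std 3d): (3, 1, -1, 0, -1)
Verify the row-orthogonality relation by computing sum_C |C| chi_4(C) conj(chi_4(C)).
Sum = 24 = |G| = 24; so <chi_4, chi_4> = 1 (norm-1 confirms irreducibility).

Solution. Compute term by term over conjugacy classes (|C| * chi_4(C) * conj(chi_4(C))):
  1*(3)*conj(3) + 6*(1)*conj(1) + 3*(-1)*conj(-1) + 8*(0)*conj(0) + 6*(-1)*conj(-1)
  = (9) + (6) + (3) + (0) + (6)
  = 24.
Dividing by |G| = 24 gives 24/24 = 1, matching the row-orthogonality relation <chi_4, chi_4> = [chi_4 = chi_4].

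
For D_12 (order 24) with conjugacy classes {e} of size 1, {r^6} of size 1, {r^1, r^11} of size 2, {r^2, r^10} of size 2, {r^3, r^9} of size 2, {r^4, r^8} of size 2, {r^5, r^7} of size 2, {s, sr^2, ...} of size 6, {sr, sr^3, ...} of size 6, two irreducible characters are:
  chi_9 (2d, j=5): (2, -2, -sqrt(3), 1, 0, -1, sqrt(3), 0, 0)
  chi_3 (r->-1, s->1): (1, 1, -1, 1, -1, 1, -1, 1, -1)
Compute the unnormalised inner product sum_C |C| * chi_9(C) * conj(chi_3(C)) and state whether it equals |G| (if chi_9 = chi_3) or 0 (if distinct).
Sum = 0; so <chi_9, chi_3> = 0 (distinct irreducibles are orthogonal).

Explanation: Compute term by term over conjugacy classes (|C| * chi_9(C) * conj(chi_3(C))):
  1*(2)*conj(1) + 1*(-2)*conj(1) + 2*(-sqrt(3))*conj(-1) + 2*(1)*conj(1) + 2*(0)*conj(-1) + 2*(-1)*conj(1) + 2*(sqrt(3))*conj(-1) + 6*(0)*conj(1) + 6*(0)*conj(-1)
  = (2) + (-2) + (2*sqrt(3)) + (2) + (0) + (-2) + (-2*sqrt(3)) + (0) + (0)
  = 0.
Dividing by |G| = 24 gives 0/24 = 0, matching the row-orthogonality relation <chi_9, chi_3> = [chi_9 = chi_3].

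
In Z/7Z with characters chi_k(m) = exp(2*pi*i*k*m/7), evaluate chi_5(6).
chi_5(6) = zeta_7^30 = exp(4*I*pi/7)

Derivation: chi_5(6) = zeta_7^(5*6) = zeta_7^30. Since zeta_7^7 = 1, this equals zeta_7^2 = exp(2*pi*i*2/7) = exp(4*I*pi/7).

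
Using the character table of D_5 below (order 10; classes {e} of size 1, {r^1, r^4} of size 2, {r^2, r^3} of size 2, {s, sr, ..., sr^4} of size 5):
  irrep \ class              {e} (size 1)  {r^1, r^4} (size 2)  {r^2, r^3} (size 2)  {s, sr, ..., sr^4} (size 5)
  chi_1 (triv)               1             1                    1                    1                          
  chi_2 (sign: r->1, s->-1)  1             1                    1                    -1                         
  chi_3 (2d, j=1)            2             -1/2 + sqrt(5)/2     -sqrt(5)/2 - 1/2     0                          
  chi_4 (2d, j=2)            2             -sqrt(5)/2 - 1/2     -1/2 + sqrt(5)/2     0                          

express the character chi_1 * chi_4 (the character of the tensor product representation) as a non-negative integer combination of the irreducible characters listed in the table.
chi_1 tensor chi_4 = chi_4 (all other irreducibles have multiplicity 0).

Argument: The character of a tensor product is the pointwise product (chi_1 * chi_4)(C) = chi_1(C) * chi_4(C):
  {e}: (1)*(2), {r^1, r^4}: (1)*(-sqrt(5)/2 - 1/2), {r^2, r^3}: (1)*(-1/2 + sqrt(5)/2), {s, sr, ..., sr^4}: (1)*(0)
so (chi_1 * chi_4) takes values
  {e} -> 2, {r^1, r^4} -> -sqrt(5)/2 - 1/2, {r^2, r^3} -> -1/2 + sqrt(5)/2, {s, sr, ..., sr^4} -> 0.
Now take the inner product of this character with each irreducible chi from the table, <chi_1*chi_4, chi> = (1/10) sum_C |C| (chi_1*chi_4)(C) conj(chi(C)):
  <chi_1*chi_4, chi_1> = (1/10)[1*(2)*conj(1) + 2*(-sqrt(5)/2 - 1/2)*conj(1) + 2*(-1/2 + sqrt(5)/2)*conj(1) + 5*(0)*conj(1)]
      = (1/10)[(2) + (-sqrt(5) - 1) + (-1 + sqrt(5)) + (0)] = 0/10 = 0
  <chi_1*chi_4, chi_2> = (1/10)[1*(2)*conj(1) + 2*(-sqrt(5)/2 - 1/2)*conj(1) + 2*(-1/2 + sqrt(5)/2)*conj(1) + 5*(0)*conj(-1)]
      = (1/10)[(2) + (-sqrt(5) - 1) + (-1 + sqrt(5)) + (0)] = 0/10 = 0
  <chi_1*chi_4, chi_3> = (1/10)[1*(2)*conj(2) + 2*(-sqrt(5)/2 - 1/2)*conj(-1/2 + sqrt(5)/2) + 2*(-1/2 + sqrt(5)/2)*conj(-sqrt(5)/2 - 1/2) + 5*(0)*conj(0)]
      = (1/10)[(4) + (-2) + (-2) + (0)] = 0/10 = 0
  <chi_1*chi_4, chi_4> = (1/10)[1*(2)*conj(2) + 2*(-sqrt(5)/2 - 1/2)*conj(-sqrt(5)/2 - 1/2) + 2*(-1/2 + sqrt(5)/2)*conj(-1/2 + sqrt(5)/2) + 5*(0)*conj(0)]
      = (1/10)[(4) + (sqrt(5) + 3) + (3 - sqrt(5)) + (0)] = 10/10 = 1
Hence the multiplicities are chi_4: 1. Dimension check: dim(chi_1)*dim(chi_4) = 1*2 = 2 and sum (mult * dim) = 1*2 = 2.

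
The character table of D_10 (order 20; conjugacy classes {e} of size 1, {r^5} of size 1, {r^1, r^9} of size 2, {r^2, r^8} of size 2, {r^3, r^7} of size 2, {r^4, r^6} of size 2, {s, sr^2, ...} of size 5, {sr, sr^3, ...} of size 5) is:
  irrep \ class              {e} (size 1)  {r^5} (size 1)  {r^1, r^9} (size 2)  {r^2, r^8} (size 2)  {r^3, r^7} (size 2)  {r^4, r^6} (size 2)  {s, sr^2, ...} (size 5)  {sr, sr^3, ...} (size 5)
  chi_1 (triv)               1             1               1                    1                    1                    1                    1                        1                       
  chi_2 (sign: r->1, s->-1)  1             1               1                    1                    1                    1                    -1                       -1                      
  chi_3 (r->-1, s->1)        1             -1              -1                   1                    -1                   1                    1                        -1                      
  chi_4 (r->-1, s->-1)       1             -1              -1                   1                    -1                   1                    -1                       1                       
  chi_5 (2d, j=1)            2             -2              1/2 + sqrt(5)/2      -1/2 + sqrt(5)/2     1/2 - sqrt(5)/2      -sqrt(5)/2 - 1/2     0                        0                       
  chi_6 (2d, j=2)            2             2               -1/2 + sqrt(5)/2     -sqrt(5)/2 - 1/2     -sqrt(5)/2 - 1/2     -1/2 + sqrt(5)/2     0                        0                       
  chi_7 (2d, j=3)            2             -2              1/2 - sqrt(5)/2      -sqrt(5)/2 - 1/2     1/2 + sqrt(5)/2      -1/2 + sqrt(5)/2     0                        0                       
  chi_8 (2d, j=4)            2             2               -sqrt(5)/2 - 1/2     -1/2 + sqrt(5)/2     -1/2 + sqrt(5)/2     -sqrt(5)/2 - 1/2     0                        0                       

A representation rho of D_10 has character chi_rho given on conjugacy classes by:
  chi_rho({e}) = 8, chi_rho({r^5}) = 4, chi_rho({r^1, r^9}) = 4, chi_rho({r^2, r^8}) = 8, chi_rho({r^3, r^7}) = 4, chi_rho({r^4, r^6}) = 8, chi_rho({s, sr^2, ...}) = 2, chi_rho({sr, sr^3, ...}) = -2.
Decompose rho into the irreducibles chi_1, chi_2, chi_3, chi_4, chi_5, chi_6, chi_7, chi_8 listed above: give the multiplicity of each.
Multiplicities: chi_1: 3, chi_2: 3, chi_3: 2, chi_4: 0, chi_5: 0, chi_6: 0, chi_7: 0, chi_8: 0.

Argument: Use <chi_rho, chi> = (1/|G|) sum_C |C| * chi_rho(C) * conj(chi(C)) with |G| = 20 for each irreducible chi in the table:
  <chi_rho, chi_1> = (1/20)[1*(8)*conj(1) + 1*(4)*conj(1) + 2*(4)*conj(1) + 2*(8)*conj(1) + 2*(4)*conj(1) + 2*(8)*conj(1) + 5*(2)*conj(1) + 5*(-2)*conj(1)]
      = (1/20)[(8) + (4) + (8) + (16) + (8) + (16) + (10) + (-10)] = 60/20 = 3
  <chi_rho, chi_2> = (1/20)[1*(8)*conj(1) + 1*(4)*conj(1) + 2*(4)*conj(1) + 2*(8)*conj(1) + 2*(4)*conj(1) + 2*(8)*conj(1) + 5*(2)*conj(-1) + 5*(-2)*conj(-1)]
      = (1/20)[(8) + (4) + (8) + (16) + (8) + (16) + (-10) + (10)] = 60/20 = 3
  <chi_rho, chi_3> = (1/20)[1*(8)*conj(1) + 1*(4)*conj(-1) + 2*(4)*conj(-1) + 2*(8)*conj(1) + 2*(4)*conj(-1) + 2*(8)*conj(1) + 5*(2)*conj(1) + 5*(-2)*conj(-1)]
      = (1/20)[(8) + (-4) + (-8) + (16) + (-8) + (16) + (10) + (10)] = 40/20 = 2
  <chi_rho, chi_4> = (1/20)[1*(8)*conj(1) + 1*(4)*conj(-1) + 2*(4)*conj(-1) + 2*(8)*conj(1) + 2*(4)*conj(-1) + 2*(8)*conj(1) + 5*(2)*conj(-1) + 5*(-2)*conj(1)]
      = (1/20)[(8) + (-4) + (-8) + (16) + (-8) + (16) + (-10) + (-10)] = 0/20 = 0
  <chi_rho, chi_5> = (1/20)[1*(8)*conj(2) + 1*(4)*conj(-2) + 2*(4)*conj(1/2 + sqrt(5)/2) + 2*(8)*conj(-1/2 + sqrt(5)/2) + 2*(4)*conj(1/2 - sqrt(5)/2) + 2*(8)*conj(-sqrt(5)/2 - 1/2) + 5*(2)*conj(0) + 5*(-2)*conj(0)]
      = (1/20)[(16) + (-8) + (4 + 4*sqrt(5)) + (-8 + 8*sqrt(5)) + (4 - 4*sqrt(5)) + (-8*sqrt(5) - 8) + (0) + (0)] = 0/20 = 0
  <chi_rho, chi_6> = (1/20)[1*(8)*conj(2) + 1*(4)*conj(2) + 2*(4)*conj(-1/2 + sqrt(5)/2) + 2*(8)*conj(-sqrt(5)/2 - 1/2) + 2*(4)*conj(-sqrt(5)/2 - 1/2) + 2*(8)*conj(-1/2 + sqrt(5)/2) + 5*(2)*conj(0) + 5*(-2)*conj(0)]
      = (1/20)[(16) + (8) + (-4 + 4*sqrt(5)) + (-8*sqrt(5) - 8) + (-4*sqrt(5) - 4) + (-8 + 8*sqrt(5)) + (0) + (0)] = 0/20 = 0
  <chi_rho, chi_7> = (1/20)[1*(8)*conj(2) + 1*(4)*conj(-2) + 2*(4)*conj(1/2 - sqrt(5)/2) + 2*(8)*conj(-sqrt(5)/2 - 1/2) + 2*(4)*conj(1/2 + sqrt(5)/2) + 2*(8)*conj(-1/2 + sqrt(5)/2) + 5*(2)*conj(0) + 5*(-2)*conj(0)]
      = (1/20)[(16) + (-8) + (4 - 4*sqrt(5)) + (-8*sqrt(5) - 8) + (4 + 4*sqrt(5)) + (-8 + 8*sqrt(5)) + (0) + (0)] = 0/20 = 0
  <chi_rho, chi_8> = (1/20)[1*(8)*conj(2) + 1*(4)*conj(2) + 2*(4)*conj(-sqrt(5)/2 - 1/2) + 2*(8)*conj(-1/2 + sqrt(5)/2) + 2*(4)*conj(-1/2 + sqrt(5)/2) + 2*(8)*conj(-sqrt(5)/2 - 1/2) + 5*(2)*conj(0) + 5*(-2)*conj(0)]
      = (1/20)[(16) + (8) + (-4*sqrt(5) - 4) + (-8 + 8*sqrt(5)) + (-4 + 4*sqrt(5)) + (-8*sqrt(5) - 8) + (0) + (0)] = 0/20 = 0
Dimension check: dim(rho) = sum (mult * dim) = 3*1 + 3*1 + 2*1 + 0*1 + 0*2 + 0*2 + 0*2 + 0*2 = 8 = chi_rho(e) = 8.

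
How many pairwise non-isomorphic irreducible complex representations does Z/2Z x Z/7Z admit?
14

Proof sketch: The number of irreducible complex representations of a finite group equals its number of conjugacy classes. Z/2Z x Z/7Z is abelian of order 14, so every element is its own conjugacy class: 14 classes, so Z/2Z x Z/7Z (order 14) has exactly 14 irreducible complex representations.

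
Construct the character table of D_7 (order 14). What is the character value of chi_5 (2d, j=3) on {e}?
Conjugacy classes: {e} of size 1, {r^1, r^6} of size 2, {r^2, r^5} of size 2, {r^3, r^4} of size 2, {s, sr, ..., sr^6} of size 7.
Character table:
  irrep \ class              {e} (size 1)  {r^1, r^6} (size 2)  {r^2, r^5} (size 2)  {r^3, r^4} (size 2)  {s, sr, ..., sr^6} (size 7)
  chi_1 (triv)               1             1                    1                    1                    1                          
  chi_2 (sign: r->1, s->-1)  1             1                    1                    1                    -1                         
  chi_3 (2d, j=1)            2             2*cos(2*pi/7)        -2*cos(3*pi/7)       -2*cos(pi/7)         0                          
  chi_4 (2d, j=2)            2             -2*cos(3*pi/7)       -2*cos(pi/7)         2*cos(2*pi/7)        0                          
  chi_5 (2d, j=3)            2             -2*cos(pi/7)         2*cos(2*pi/7)        -2*cos(3*pi/7)       0                          

Spot check: chi_5 (2d, j=3) on {e} = 2.

Why: D_7 has order 2*7 = 14 with 5 conjugacy classes, hence 5 irreducibles. Sum of squared dims 1 + 1 + 4 + 4 + 4 = 14 = |G|. Linear characters come from the abelianisation; the 2-dimensional irreps have character r^k -> 2*cos(2*pi*j*k/7), reflections -> 0.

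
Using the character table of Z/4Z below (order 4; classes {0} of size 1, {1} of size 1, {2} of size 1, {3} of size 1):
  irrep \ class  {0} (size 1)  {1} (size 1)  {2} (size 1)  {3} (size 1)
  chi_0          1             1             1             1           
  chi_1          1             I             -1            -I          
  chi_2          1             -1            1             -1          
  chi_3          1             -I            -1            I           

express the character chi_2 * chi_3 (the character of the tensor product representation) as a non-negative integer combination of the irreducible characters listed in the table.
chi_2 tensor chi_3 = chi_1 (all other irreducibles have multiplicity 0).

Proof sketch: The character of a tensor product is the pointwise product (chi_2 * chi_3)(C) = chi_2(C) * chi_3(C):
  {0}: (1)*(1), {1}: (-1)*(-I), {2}: (1)*(-1), {3}: (-1)*(I)
so (chi_2 * chi_3) takes values
  {0} -> 1, {1} -> I, {2} -> -1, {3} -> -I.
Now take the inner product of this character with each irreducible chi from the table, <chi_2*chi_3, chi> = (1/4) sum_C |C| (chi_2*chi_3)(C) conj(chi(C)):
  <chi_2*chi_3, chi_0> = (1/4)[1*(1)*conj(1) + 1*(I)*conj(1) + 1*(-1)*conj(1) + 1*(-I)*conj(1)]
      = (1/4)[(1) + (I) + (-1) + (-I)] = 0/4 = 0
  <chi_2*chi_3, chi_1> = (1/4)[1*(1)*conj(1) + 1*(I)*conj(I) + 1*(-1)*conj(-1) + 1*(-I)*conj(-I)]
      = (1/4)[(1) + (1) + (1) + (1)] = 4/4 = 1
  <chi_2*chi_3, chi_2> = (1/4)[1*(1)*conj(1) + 1*(I)*conj(-1) + 1*(-1)*conj(1) + 1*(-I)*conj(-1)]
      = (1/4)[(1) + (-I) + (-1) + (I)] = 0/4 = 0
  <chi_2*chi_3, chi_3> = (1/4)[1*(1)*conj(1) + 1*(I)*conj(-I) + 1*(-1)*conj(-1) + 1*(-I)*conj(I)]
      = (1/4)[(1) + (-1) + (1) + (-1)] = 0/4 = 0
(Exp terms are combined using exp(i*s)*conj(exp(i*t)) = exp(i*(s-t)), and sums of them are collapsed using the identity that for every m > 1 the m distinct m-th roots of unity sum to 0, e.g. 1 + exp(2*I*pi/3) + exp(-2*I*pi/3) = 0.)
Hence the multiplicities are chi_1: 1. Dimension check: dim(chi_2)*dim(chi_3) = 1*1 = 1 and sum (mult * dim) = 1*1 = 1.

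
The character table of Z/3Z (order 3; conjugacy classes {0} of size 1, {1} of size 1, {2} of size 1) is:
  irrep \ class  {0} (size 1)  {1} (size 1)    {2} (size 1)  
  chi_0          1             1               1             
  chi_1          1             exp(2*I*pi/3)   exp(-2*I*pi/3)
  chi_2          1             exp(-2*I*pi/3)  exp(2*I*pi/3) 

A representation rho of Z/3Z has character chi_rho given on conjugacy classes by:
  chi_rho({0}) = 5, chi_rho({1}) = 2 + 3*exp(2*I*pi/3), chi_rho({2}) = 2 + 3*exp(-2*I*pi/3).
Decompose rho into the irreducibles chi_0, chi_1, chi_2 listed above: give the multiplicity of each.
Multiplicities: chi_0: 2, chi_1: 3, chi_2: 0.

Explanation: Use <chi_rho, chi> = (1/|G|) sum_C |C| * chi_rho(C) * conj(chi(C)) with |G| = 3 for each irreducible chi in the table:
  <chi_rho, chi_0> = (1/3)[1*(5)*conj(1) + 1*(2 + 3*exp(2*I*pi/3))*conj(1) + 1*(2 + 3*exp(-2*I*pi/3))*conj(1)]
      = (1/3)[(5) + (2 + 3*exp(2*I*pi/3)) + (2 + 3*exp(-2*I*pi/3))] = 6/3 = 2
  <chi_rho, chi_1> = (1/3)[1*(5)*conj(1) + 1*(2 + 3*exp(2*I*pi/3))*conj(exp(2*I*pi/3)) + 1*(2 + 3*exp(-2*I*pi/3))*conj(exp(-2*I*pi/3))]
      = (1/3)[(5) + (3 + 2*exp(-2*I*pi/3)) + (3 + 2*exp(2*I*pi/3))] = 9/3 = 3
  <chi_rho, chi_2> = (1/3)[1*(5)*conj(1) + 1*(2 + 3*exp(2*I*pi/3))*conj(exp(-2*I*pi/3)) + 1*(2 + 3*exp(-2*I*pi/3))*conj(exp(2*I*pi/3))]
      = (1/3)[(5) + (3*exp(-2*I*pi/3) + 2*exp(2*I*pi/3)) + (2*exp(-2*I*pi/3) + 3*exp(2*I*pi/3))] = 0/3 = 0
(Exp terms are combined using exp(i*s)*conj(exp(i*t)) = exp(i*(s-t)), and sums of them are collapsed using the identity that for every m > 1 the m distinct m-th roots of unity sum to 0, e.g. 1 + exp(2*I*pi/3) + exp(-2*I*pi/3) = 0.)
Dimension check: dim(rho) = sum (mult * dim) = 2*1 + 3*1 + 0*1 = 5 = chi_rho(e) = 5.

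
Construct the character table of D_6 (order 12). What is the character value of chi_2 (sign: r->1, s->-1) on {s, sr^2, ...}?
Conjugacy classes: {e} of size 1, {r^3} of size 1, {r^1, r^5} of size 2, {r^2, r^4} of size 2, {s, sr^2, ...} of size 3, {sr, sr^3, ...} of size 3.
Character table:
  irrep \ class              {e} (size 1)  {r^3} (size 1)  {r^1, r^5} (size 2)  {r^2, r^4} (size 2)  {s, sr^2, ...} (size 3)  {sr, sr^3, ...} (size 3)
  chi_1 (triv)               1             1               1                    1                    1                        1                       
  chi_2 (sign: r->1, s->-1)  1             1               1                    1                    -1                       -1                      
  chi_3 (r->-1, s->1)        1             -1              -1                   1                    1                        -1                      
  chi_4 (r->-1, s->-1)       1             -1              -1                   1                    -1                       1                       
  chi_5 (2d, j=1)            2             -2              1                    -1                   0                        0                       
  chi_6 (2d, j=2)            2             2               -1                   -1                   0                        0                       

Spot check: chi_2 (sign: r->1, s->-1) on {s, sr^2, ...} = -1.

D_6 has order 2*6 = 12 with 6 conjugacy classes, hence 6 irreducibles. Sum of squared dims 1 + 1 + 1 + 1 + 4 + 4 = 12 = |G|. Linear characters come from the abelianisation; the 2-dimensional irreps have character r^k -> 2*cos(2*pi*j*k/6), reflections -> 0.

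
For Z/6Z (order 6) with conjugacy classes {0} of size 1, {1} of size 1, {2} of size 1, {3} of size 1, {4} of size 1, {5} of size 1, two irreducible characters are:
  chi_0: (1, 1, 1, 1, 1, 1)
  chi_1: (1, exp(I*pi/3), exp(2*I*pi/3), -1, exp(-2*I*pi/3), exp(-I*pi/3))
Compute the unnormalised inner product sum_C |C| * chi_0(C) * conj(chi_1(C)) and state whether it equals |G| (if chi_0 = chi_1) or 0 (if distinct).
Sum = 0; so <chi_0, chi_1> = 0 (distinct irreducibles are orthogonal).

Solution. Compute term by term over conjugacy classes (|C| * chi_0(C) * conj(chi_1(C))):
  1*(1)*conj(1) + 1*(1)*conj(exp(I*pi/3)) + 1*(1)*conj(exp(2*I*pi/3)) + 1*(1)*conj(-1) + 1*(1)*conj(exp(-2*I*pi/3)) + 1*(1)*conj(exp(-I*pi/3))
  = (1) + (exp(-I*pi/3)) + (exp(-2*I*pi/3)) + (-1) + (exp(2*I*pi/3)) + (exp(I*pi/3))
  = 0.
(Exp terms are combined using exp(i*s)*conj(exp(i*t)) = exp(i*(s-t)), and sums of them are collapsed using the identity that for every m > 1 the m distinct m-th roots of unity sum to 0, e.g. 1 + exp(2*I*pi/3) + exp(-2*I*pi/3) = 0.)
Dividing by |G| = 6 gives 0/6 = 0, matching the row-orthogonality relation <chi_0, chi_1> = [chi_0 = chi_1].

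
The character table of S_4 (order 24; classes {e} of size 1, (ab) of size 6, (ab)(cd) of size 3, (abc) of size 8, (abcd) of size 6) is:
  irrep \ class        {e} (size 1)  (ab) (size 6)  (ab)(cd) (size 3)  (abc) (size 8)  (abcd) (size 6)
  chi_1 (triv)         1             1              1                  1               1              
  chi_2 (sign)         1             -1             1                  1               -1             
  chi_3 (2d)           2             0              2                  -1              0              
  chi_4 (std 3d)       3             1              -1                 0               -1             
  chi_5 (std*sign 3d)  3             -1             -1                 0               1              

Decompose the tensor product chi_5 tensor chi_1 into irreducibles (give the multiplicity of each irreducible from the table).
chi_5 tensor chi_1 = chi_5 (all other irreducibles have multiplicity 0).

Details: The character of a tensor product is the pointwise product (chi_5 * chi_1)(C) = chi_5(C) * chi_1(C):
  {e}: (3)*(1), (ab): (-1)*(1), (ab)(cd): (-1)*(1), (abc): (0)*(1), (abcd): (1)*(1)
so (chi_5 * chi_1) takes values
  {e} -> 3, (ab) -> -1, (ab)(cd) -> -1, (abc) -> 0, (abcd) -> 1.
Now take the inner product of this character with each irreducible chi from the table, <chi_5*chi_1, chi> = (1/24) sum_C |C| (chi_5*chi_1)(C) conj(chi(C)):
  <chi_5*chi_1, chi_1> = (1/24)[1*(3)*conj(1) + 6*(-1)*conj(1) + 3*(-1)*conj(1) + 8*(0)*conj(1) + 6*(1)*conj(1)]
      = (1/24)[(3) + (-6) + (-3) + (0) + (6)] = 0/24 = 0
  <chi_5*chi_1, chi_2> = (1/24)[1*(3)*conj(1) + 6*(-1)*conj(-1) + 3*(-1)*conj(1) + 8*(0)*conj(1) + 6*(1)*conj(-1)]
      = (1/24)[(3) + (6) + (-3) + (0) + (-6)] = 0/24 = 0
  <chi_5*chi_1, chi_3> = (1/24)[1*(3)*conj(2) + 6*(-1)*conj(0) + 3*(-1)*conj(2) + 8*(0)*conj(-1) + 6*(1)*conj(0)]
      = (1/24)[(6) + (0) + (-6) + (0) + (0)] = 0/24 = 0
  <chi_5*chi_1, chi_4> = (1/24)[1*(3)*conj(3) + 6*(-1)*conj(1) + 3*(-1)*conj(-1) + 8*(0)*conj(0) + 6*(1)*conj(-1)]
      = (1/24)[(9) + (-6) + (3) + (0) + (-6)] = 0/24 = 0
  <chi_5*chi_1, chi_5> = (1/24)[1*(3)*conj(3) + 6*(-1)*conj(-1) + 3*(-1)*conj(-1) + 8*(0)*conj(0) + 6*(1)*conj(1)]
      = (1/24)[(9) + (6) + (3) + (0) + (6)] = 24/24 = 1
Hence the multiplicities are chi_5: 1. Dimension check: dim(chi_5)*dim(chi_1) = 3*1 = 3 and sum (mult * dim) = 1*3 = 3.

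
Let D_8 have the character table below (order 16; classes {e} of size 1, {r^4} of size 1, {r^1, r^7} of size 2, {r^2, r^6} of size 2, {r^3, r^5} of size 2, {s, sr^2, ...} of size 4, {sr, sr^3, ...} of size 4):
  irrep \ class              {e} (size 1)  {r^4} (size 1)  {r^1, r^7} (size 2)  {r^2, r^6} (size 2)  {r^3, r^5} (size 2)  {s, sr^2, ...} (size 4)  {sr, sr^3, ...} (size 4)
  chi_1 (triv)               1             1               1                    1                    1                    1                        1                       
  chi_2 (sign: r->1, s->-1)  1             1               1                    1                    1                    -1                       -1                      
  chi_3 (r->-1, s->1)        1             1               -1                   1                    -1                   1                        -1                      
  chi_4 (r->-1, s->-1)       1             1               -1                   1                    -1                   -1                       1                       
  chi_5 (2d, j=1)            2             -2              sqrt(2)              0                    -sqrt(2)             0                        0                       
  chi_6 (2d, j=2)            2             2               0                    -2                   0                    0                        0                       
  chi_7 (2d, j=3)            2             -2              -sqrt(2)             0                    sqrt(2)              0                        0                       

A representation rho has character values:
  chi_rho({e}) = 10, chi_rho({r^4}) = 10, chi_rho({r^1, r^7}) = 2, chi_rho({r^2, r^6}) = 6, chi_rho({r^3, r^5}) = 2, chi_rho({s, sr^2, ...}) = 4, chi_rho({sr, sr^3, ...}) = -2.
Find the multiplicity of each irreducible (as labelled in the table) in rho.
Multiplicities: chi_1: 3, chi_2: 2, chi_3: 3, chi_4: 0, chi_5: 0, chi_6: 1, chi_7: 0.

Use <chi_rho, chi> = (1/|G|) sum_C |C| * chi_rho(C) * conj(chi(C)) with |G| = 16 for each irreducible chi in the table:
  <chi_rho, chi_1> = (1/16)[1*(10)*conj(1) + 1*(10)*conj(1) + 2*(2)*conj(1) + 2*(6)*conj(1) + 2*(2)*conj(1) + 4*(4)*conj(1) + 4*(-2)*conj(1)]
      = (1/16)[(10) + (10) + (4) + (12) + (4) + (16) + (-8)] = 48/16 = 3
  <chi_rho, chi_2> = (1/16)[1*(10)*conj(1) + 1*(10)*conj(1) + 2*(2)*conj(1) + 2*(6)*conj(1) + 2*(2)*conj(1) + 4*(4)*conj(-1) + 4*(-2)*conj(-1)]
      = (1/16)[(10) + (10) + (4) + (12) + (4) + (-16) + (8)] = 32/16 = 2
  <chi_rho, chi_3> = (1/16)[1*(10)*conj(1) + 1*(10)*conj(1) + 2*(2)*conj(-1) + 2*(6)*conj(1) + 2*(2)*conj(-1) + 4*(4)*conj(1) + 4*(-2)*conj(-1)]
      = (1/16)[(10) + (10) + (-4) + (12) + (-4) + (16) + (8)] = 48/16 = 3
  <chi_rho, chi_4> = (1/16)[1*(10)*conj(1) + 1*(10)*conj(1) + 2*(2)*conj(-1) + 2*(6)*conj(1) + 2*(2)*conj(-1) + 4*(4)*conj(-1) + 4*(-2)*conj(1)]
      = (1/16)[(10) + (10) + (-4) + (12) + (-4) + (-16) + (-8)] = 0/16 = 0
  <chi_rho, chi_5> = (1/16)[1*(10)*conj(2) + 1*(10)*conj(-2) + 2*(2)*conj(sqrt(2)) + 2*(6)*conj(0) + 2*(2)*conj(-sqrt(2)) + 4*(4)*conj(0) + 4*(-2)*conj(0)]
      = (1/16)[(20) + (-20) + (4*sqrt(2)) + (0) + (-4*sqrt(2)) + (0) + (0)] = 0/16 = 0
  <chi_rho, chi_6> = (1/16)[1*(10)*conj(2) + 1*(10)*conj(2) + 2*(2)*conj(0) + 2*(6)*conj(-2) + 2*(2)*conj(0) + 4*(4)*conj(0) + 4*(-2)*conj(0)]
      = (1/16)[(20) + (20) + (0) + (-24) + (0) + (0) + (0)] = 16/16 = 1
  <chi_rho, chi_7> = (1/16)[1*(10)*conj(2) + 1*(10)*conj(-2) + 2*(2)*conj(-sqrt(2)) + 2*(6)*conj(0) + 2*(2)*conj(sqrt(2)) + 4*(4)*conj(0) + 4*(-2)*conj(0)]
      = (1/16)[(20) + (-20) + (-4*sqrt(2)) + (0) + (4*sqrt(2)) + (0) + (0)] = 0/16 = 0
Dimension check: dim(rho) = sum (mult * dim) = 3*1 + 2*1 + 3*1 + 0*1 + 0*2 + 1*2 + 0*2 = 10 = chi_rho(e) = 10.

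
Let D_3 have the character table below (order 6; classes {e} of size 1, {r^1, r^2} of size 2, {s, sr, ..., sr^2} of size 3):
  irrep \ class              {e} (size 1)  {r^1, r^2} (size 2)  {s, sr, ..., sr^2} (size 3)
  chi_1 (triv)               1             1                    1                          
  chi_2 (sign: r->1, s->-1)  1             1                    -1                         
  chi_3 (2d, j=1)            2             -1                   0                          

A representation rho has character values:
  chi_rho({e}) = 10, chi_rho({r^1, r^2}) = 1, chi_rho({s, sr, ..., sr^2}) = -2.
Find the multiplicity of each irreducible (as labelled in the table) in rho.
Multiplicities: chi_1: 1, chi_2: 3, chi_3: 3.

Explanation: Use <chi_rho, chi> = (1/|G|) sum_C |C| * chi_rho(C) * conj(chi(C)) with |G| = 6 for each irreducible chi in the table:
  <chi_rho, chi_1> = (1/6)[1*(10)*conj(1) + 2*(1)*conj(1) + 3*(-2)*conj(1)]
      = (1/6)[(10) + (2) + (-6)] = 6/6 = 1
  <chi_rho, chi_2> = (1/6)[1*(10)*conj(1) + 2*(1)*conj(1) + 3*(-2)*conj(-1)]
      = (1/6)[(10) + (2) + (6)] = 18/6 = 3
  <chi_rho, chi_3> = (1/6)[1*(10)*conj(2) + 2*(1)*conj(-1) + 3*(-2)*conj(0)]
      = (1/6)[(20) + (-2) + (0)] = 18/6 = 3
Dimension check: dim(rho) = sum (mult * dim) = 1*1 + 3*1 + 3*2 = 10 = chi_rho(e) = 10.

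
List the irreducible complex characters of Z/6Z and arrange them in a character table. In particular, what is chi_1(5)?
Character table of Z/6Z (irreps indexed chi_0,...,chi_5 with chi_k(m) = zeta_6^(k*m), zeta_6 = exp(2*pi*i/6)):
  irrep \ class  {0} (size 1)  {1} (size 1)    {2} (size 1)    {3} (size 1)  {4} (size 1)    {5} (size 1)  
  chi_0          1             1               1               1             1               1             
  chi_1          1             exp(I*pi/3)     exp(2*I*pi/3)   -1            exp(-2*I*pi/3)  exp(-I*pi/3)  
  chi_2          1             exp(2*I*pi/3)   exp(-2*I*pi/3)  1             exp(2*I*pi/3)   exp(-2*I*pi/3)
  chi_3          1             -1              1               -1            1               -1            
  chi_4          1             exp(-2*I*pi/3)  exp(2*I*pi/3)   1             exp(-2*I*pi/3)  exp(2*I*pi/3) 
  chi_5          1             exp(-I*pi/3)    exp(-2*I*pi/3)  -1            exp(2*I*pi/3)   exp(I*pi/3)   

Spot check: chi_1(5) = zeta_6^(1*5) = zeta_6^5 = exp(-I*pi/3).

Reasoning: Z/6Z is abelian, so all 6 irreducible complex representations are 1-dimensional. They are given by chi_k(m) = zeta_6^(k*m) for k = 0,...,5. Row orthogonality: sum_m chi_k(m) conj(chi_l(m)) = 6 * [k = l].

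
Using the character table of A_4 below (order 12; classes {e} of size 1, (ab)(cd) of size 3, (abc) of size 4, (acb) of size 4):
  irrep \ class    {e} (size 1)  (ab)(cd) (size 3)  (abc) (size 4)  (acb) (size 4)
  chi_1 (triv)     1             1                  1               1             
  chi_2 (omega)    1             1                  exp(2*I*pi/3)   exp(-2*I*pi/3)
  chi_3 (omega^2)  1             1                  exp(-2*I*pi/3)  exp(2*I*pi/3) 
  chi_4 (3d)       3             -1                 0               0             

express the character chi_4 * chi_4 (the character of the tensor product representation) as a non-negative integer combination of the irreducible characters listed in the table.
chi_4 tensor chi_4 = chi_1 + chi_2 + chi_3 + 2*chi_4 (all other irreducibles have multiplicity 0).

Proof sketch: The character of a tensor product is the pointwise product (chi_4 * chi_4)(C) = chi_4(C) * chi_4(C):
  {e}: (3)*(3), (ab)(cd): (-1)*(-1), (abc): (0)*(0), (acb): (0)*(0)
so (chi_4 * chi_4) takes values
  {e} -> 9, (ab)(cd) -> 1, (abc) -> 0, (acb) -> 0.
Now take the inner product of this character with each irreducible chi from the table, <chi_4*chi_4, chi> = (1/12) sum_C |C| (chi_4*chi_4)(C) conj(chi(C)):
  <chi_4*chi_4, chi_1> = (1/12)[1*(9)*conj(1) + 3*(1)*conj(1) + 4*(0)*conj(1) + 4*(0)*conj(1)]
      = (1/12)[(9) + (3) + (0) + (0)] = 12/12 = 1
  <chi_4*chi_4, chi_2> = (1/12)[1*(9)*conj(1) + 3*(1)*conj(1) + 4*(0)*conj(exp(2*I*pi/3)) + 4*(0)*conj(exp(-2*I*pi/3))]
      = (1/12)[(9) + (3) + (0) + (0)] = 12/12 = 1
  <chi_4*chi_4, chi_3> = (1/12)[1*(9)*conj(1) + 3*(1)*conj(1) + 4*(0)*conj(exp(-2*I*pi/3)) + 4*(0)*conj(exp(2*I*pi/3))]
      = (1/12)[(9) + (3) + (0) + (0)] = 12/12 = 1
  <chi_4*chi_4, chi_4> = (1/12)[1*(9)*conj(3) + 3*(1)*conj(-1) + 4*(0)*conj(0) + 4*(0)*conj(0)]
      = (1/12)[(27) + (-3) + (0) + (0)] = 24/12 = 2
(Exp terms are combined using exp(i*s)*conj(exp(i*t)) = exp(i*(s-t)), and sums of them are collapsed using the identity that for every m > 1 the m distinct m-th roots of unity sum to 0, e.g. 1 + exp(2*I*pi/3) + exp(-2*I*pi/3) = 0.)
Hence the multiplicities are chi_1: 1, chi_2: 1, chi_3: 1, chi_4: 2. Dimension check: dim(chi_4)*dim(chi_4) = 3*3 = 9 and sum (mult * dim) = 1*1 + 1*1 + 1*1 + 2*3 = 9.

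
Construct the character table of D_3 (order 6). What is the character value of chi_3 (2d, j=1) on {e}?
Conjugacy classes: {e} of size 1, {r^1, r^2} of size 2, {s, sr, ..., sr^2} of size 3.
Character table:
  irrep \ class              {e} (size 1)  {r^1, r^2} (size 2)  {s, sr, ..., sr^2} (size 3)
  chi_1 (triv)               1             1                    1                          
  chi_2 (sign: r->1, s->-1)  1             1                    -1                         
  chi_3 (2d, j=1)            2             -1                   0                          

Spot check: chi_3 (2d, j=1) on {e} = 2.

Proof sketch: D_3 has order 2*3 = 6 with 3 conjugacy classes, hence 3 irreducibles. Sum of squared dims 1 + 1 + 4 = 6 = |G|. Linear characters come from the abelianisation; the 2-dimensional irreps have character r^k -> 2*cos(2*pi*j*k/3), reflections -> 0.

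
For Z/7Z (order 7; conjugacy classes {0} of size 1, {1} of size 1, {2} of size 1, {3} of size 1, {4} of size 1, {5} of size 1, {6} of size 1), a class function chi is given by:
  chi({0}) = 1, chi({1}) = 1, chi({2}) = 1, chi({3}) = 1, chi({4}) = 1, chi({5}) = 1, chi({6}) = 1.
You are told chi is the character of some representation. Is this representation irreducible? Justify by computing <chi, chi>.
Irreducible: <chi, chi> = 1.

Details: <chi, chi> = (1/|G|) sum_C |C| * |chi(C)|^2 = (1/7)[1*|1|^2 + 1*|1|^2 + 1*|1|^2 + 1*|1|^2 + 1*|1|^2 + 1*|1|^2 + 1*|1|^2]
  = (1/7)[(1) + (1) + (1) + (1) + (1) + (1) + (1)] = 7/7 = 1.
(Exp terms are combined using exp(i*s)*conj(exp(i*t)) = exp(i*(s-t)), and sums of them are collapsed using the identity that for every m > 1 the m distinct m-th roots of unity sum to 0, e.g. 1 + exp(2*I*pi/3) + exp(-2*I*pi/3) = 0.)
A character is irreducible iff <chi, chi> = 1, so this representation is irreducible.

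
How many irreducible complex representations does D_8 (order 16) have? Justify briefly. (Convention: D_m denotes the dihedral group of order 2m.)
7

Proof sketch: The number of irreducible complex representations of a finite group equals its number of conjugacy classes. D_8 has 7 conjugacy classes (n/2 + 3 for n even), so D_8 (order 16) has exactly 7 irreducible complex representations.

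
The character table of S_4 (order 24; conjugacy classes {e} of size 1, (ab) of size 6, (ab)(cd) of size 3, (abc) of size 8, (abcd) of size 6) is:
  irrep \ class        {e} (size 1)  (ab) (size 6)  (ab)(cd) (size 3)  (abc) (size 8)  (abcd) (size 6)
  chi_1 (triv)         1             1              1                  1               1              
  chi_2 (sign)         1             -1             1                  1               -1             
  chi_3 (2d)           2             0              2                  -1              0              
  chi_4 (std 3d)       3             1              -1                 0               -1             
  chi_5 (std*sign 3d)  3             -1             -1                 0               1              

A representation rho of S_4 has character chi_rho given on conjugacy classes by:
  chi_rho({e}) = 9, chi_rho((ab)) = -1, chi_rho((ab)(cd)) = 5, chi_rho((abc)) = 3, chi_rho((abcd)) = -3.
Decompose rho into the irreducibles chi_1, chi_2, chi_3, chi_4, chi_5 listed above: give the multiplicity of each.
Multiplicities: chi_1: 1, chi_2: 3, chi_3: 1, chi_4: 1, chi_5: 0.

Reasoning: Use <chi_rho, chi> = (1/|G|) sum_C |C| * chi_rho(C) * conj(chi(C)) with |G| = 24 for each irreducible chi in the table:
  <chi_rho, chi_1> = (1/24)[1*(9)*conj(1) + 6*(-1)*conj(1) + 3*(5)*conj(1) + 8*(3)*conj(1) + 6*(-3)*conj(1)]
      = (1/24)[(9) + (-6) + (15) + (24) + (-18)] = 24/24 = 1
  <chi_rho, chi_2> = (1/24)[1*(9)*conj(1) + 6*(-1)*conj(-1) + 3*(5)*conj(1) + 8*(3)*conj(1) + 6*(-3)*conj(-1)]
      = (1/24)[(9) + (6) + (15) + (24) + (18)] = 72/24 = 3
  <chi_rho, chi_3> = (1/24)[1*(9)*conj(2) + 6*(-1)*conj(0) + 3*(5)*conj(2) + 8*(3)*conj(-1) + 6*(-3)*conj(0)]
      = (1/24)[(18) + (0) + (30) + (-24) + (0)] = 24/24 = 1
  <chi_rho, chi_4> = (1/24)[1*(9)*conj(3) + 6*(-1)*conj(1) + 3*(5)*conj(-1) + 8*(3)*conj(0) + 6*(-3)*conj(-1)]
      = (1/24)[(27) + (-6) + (-15) + (0) + (18)] = 24/24 = 1
  <chi_rho, chi_5> = (1/24)[1*(9)*conj(3) + 6*(-1)*conj(-1) + 3*(5)*conj(-1) + 8*(3)*conj(0) + 6*(-3)*conj(1)]
      = (1/24)[(27) + (6) + (-15) + (0) + (-18)] = 0/24 = 0
Dimension check: dim(rho) = sum (mult * dim) = 1*1 + 3*1 + 1*2 + 1*3 + 0*3 = 9 = chi_rho(e) = 9.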